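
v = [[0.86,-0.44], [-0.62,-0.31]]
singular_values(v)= [1.08, 0.5]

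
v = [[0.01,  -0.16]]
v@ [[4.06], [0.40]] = [[-0.02]]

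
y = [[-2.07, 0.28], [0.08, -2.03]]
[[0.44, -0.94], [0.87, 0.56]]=y@[[-0.27, 0.42],[-0.44, -0.26]]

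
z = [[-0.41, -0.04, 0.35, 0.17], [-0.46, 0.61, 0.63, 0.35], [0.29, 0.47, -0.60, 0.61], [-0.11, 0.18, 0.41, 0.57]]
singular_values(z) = [1.3, 1.06, 0.36, 0.21]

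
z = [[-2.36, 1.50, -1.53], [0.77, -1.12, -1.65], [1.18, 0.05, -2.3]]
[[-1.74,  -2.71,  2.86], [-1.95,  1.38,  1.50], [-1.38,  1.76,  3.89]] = z @ [[0.63,1.15,0.42], [0.79,-0.18,1.09], [0.94,-0.18,-1.45]]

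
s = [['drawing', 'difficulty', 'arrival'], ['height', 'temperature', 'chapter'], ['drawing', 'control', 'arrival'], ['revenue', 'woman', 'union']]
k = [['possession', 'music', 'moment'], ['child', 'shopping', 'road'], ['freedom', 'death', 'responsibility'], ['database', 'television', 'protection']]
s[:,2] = ['arrival', 'chapter', 'arrival', 'union']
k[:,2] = ['moment', 'road', 'responsibility', 'protection']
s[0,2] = 'arrival'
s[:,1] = ['difficulty', 'temperature', 'control', 'woman']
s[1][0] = 'height'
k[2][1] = 'death'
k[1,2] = 'road'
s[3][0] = 'revenue'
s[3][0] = 'revenue'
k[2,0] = 'freedom'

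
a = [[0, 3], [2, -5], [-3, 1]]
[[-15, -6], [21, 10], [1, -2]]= a@ [[-2, 0], [-5, -2]]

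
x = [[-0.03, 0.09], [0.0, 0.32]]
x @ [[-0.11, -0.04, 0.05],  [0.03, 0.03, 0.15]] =[[0.01, 0.00, 0.01], [0.01, 0.01, 0.05]]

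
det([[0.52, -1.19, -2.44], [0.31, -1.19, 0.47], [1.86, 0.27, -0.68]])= -6.541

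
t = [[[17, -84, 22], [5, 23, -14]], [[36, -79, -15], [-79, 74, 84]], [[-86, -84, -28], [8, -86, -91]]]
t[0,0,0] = 17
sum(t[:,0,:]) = -301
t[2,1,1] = -86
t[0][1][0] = 5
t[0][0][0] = 17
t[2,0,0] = -86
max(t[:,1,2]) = 84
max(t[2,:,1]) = -84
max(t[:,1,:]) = 84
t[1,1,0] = -79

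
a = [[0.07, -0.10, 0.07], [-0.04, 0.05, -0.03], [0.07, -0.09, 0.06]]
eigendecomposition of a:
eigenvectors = [[-0.69, 0.85, 0.35], [0.35, 0.45, 0.69], [-0.64, -0.28, 0.64]]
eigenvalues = [0.18, -0.01, 0.0]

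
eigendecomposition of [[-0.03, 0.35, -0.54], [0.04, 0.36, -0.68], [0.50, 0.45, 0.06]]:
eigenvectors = [[-0.67+0.00j, (0.11+0.46j), (0.11-0.46j)], [(0.64+0j), 0.13+0.57j, (0.13-0.57j)], [(0.37+0j), 0.66+0.00j, (0.66-0j)]]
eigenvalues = [(-0.07+0j), (0.23+0.74j), (0.23-0.74j)]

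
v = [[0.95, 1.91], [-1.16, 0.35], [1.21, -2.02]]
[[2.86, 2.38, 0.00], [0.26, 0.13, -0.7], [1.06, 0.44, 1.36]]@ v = [[-0.04,  6.30], [-0.75,  1.96], [2.14,  -0.57]]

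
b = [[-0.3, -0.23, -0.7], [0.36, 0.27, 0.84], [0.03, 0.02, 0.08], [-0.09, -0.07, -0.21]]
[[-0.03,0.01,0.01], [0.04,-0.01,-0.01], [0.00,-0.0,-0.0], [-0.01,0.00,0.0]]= b @ [[-0.02, -0.08, 0.02], [0.08, 0.03, 0.13], [0.03, 0.01, -0.06]]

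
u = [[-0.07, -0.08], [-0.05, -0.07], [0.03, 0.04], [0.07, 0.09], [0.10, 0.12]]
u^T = [[-0.07, -0.05, 0.03, 0.07, 0.1], [-0.08, -0.07, 0.04, 0.09, 0.12]]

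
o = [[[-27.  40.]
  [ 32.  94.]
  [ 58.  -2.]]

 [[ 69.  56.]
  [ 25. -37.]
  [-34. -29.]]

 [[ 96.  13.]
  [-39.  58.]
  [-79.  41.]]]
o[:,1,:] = [[32.0, 94.0], [25.0, -37.0], [-39.0, 58.0]]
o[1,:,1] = [56.0, -37.0, -29.0]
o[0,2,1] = -2.0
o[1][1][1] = -37.0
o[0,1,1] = 94.0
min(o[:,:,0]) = -79.0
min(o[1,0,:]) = 56.0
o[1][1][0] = 25.0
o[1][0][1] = 56.0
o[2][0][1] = 13.0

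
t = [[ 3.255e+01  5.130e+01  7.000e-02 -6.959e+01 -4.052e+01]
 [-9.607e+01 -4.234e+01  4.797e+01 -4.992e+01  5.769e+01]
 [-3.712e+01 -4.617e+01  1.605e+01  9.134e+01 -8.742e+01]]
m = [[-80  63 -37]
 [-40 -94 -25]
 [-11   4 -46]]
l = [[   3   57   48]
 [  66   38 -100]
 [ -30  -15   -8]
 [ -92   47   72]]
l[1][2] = -100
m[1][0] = -40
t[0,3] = -69.59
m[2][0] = -11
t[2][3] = 91.34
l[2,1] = -15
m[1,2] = -25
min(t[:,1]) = -46.17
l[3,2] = 72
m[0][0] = -80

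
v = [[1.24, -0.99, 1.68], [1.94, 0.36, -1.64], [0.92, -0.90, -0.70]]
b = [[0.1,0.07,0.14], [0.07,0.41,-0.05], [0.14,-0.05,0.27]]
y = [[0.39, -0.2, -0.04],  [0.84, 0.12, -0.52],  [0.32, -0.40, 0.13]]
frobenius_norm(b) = 0.55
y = b @ v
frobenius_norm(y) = 1.21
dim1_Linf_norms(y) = [0.39, 0.84, 0.4]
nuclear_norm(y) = 1.64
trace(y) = 0.64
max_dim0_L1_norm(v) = 4.1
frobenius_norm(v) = 3.75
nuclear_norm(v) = 5.99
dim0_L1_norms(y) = [1.55, 0.72, 0.69]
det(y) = -0.00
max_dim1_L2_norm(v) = 2.57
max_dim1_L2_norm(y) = 1.0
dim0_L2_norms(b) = [0.19, 0.42, 0.31]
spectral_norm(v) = 2.80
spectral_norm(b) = 0.43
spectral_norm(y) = 1.08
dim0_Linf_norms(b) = [0.14, 0.41, 0.27]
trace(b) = 0.78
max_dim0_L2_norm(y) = 0.98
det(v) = -5.48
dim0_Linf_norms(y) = [0.84, 0.4, 0.52]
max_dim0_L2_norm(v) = 2.48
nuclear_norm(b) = 0.78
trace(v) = 0.90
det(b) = 0.00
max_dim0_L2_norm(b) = 0.42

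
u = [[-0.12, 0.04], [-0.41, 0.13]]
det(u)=0.001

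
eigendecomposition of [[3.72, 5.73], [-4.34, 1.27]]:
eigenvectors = [[(0.75+0j), 0.75-0.00j], [(-0.16+0.64j), (-0.16-0.64j)]]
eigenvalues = [(2.5+4.83j), (2.5-4.83j)]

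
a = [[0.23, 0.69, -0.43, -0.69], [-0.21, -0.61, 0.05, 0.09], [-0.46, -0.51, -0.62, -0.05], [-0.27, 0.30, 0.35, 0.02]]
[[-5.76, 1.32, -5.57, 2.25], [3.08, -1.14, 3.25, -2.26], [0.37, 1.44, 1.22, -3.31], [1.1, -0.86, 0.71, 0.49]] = a@ [[-2.57,0.09,-2.74,2.66], [-3.63,1.88,-3.95,2.85], [4.2,-4.15,3.22,1.03], [1.24,2.58,1.2,-0.16]]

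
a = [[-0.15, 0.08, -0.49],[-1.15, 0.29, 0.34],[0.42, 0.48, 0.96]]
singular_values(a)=[1.24, 1.22, 0.27]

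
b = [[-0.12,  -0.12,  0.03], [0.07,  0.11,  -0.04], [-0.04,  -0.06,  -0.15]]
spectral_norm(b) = 0.22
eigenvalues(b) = [0.07, -0.08, -0.15]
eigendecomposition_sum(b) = [[-0.02, -0.06, 0.01],  [0.04, 0.09, -0.01],  [-0.01, -0.01, 0.00]] + [[-0.11, -0.07, -0.01], [0.04, 0.03, 0.0], [0.02, 0.01, 0.0]] + [[0.01, 0.01, 0.03], [-0.01, -0.01, -0.03], [-0.06, -0.06, -0.15]]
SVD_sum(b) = [[-0.11, -0.13, -0.00], [0.08, 0.1, 0.00], [-0.05, -0.06, -0.00]] + [[-0.0, 0.0, 0.03], [0.0, -0.0, -0.04], [0.01, -0.00, -0.15]] + [[-0.01, 0.01, -0.00], [-0.01, 0.01, -0.00], [0.0, -0.0, 0.0]]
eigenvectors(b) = [[-0.54, 0.91, -0.17], [0.83, -0.38, 0.19], [-0.13, -0.18, 0.97]]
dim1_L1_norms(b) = [0.27, 0.22, 0.25]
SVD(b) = [[0.75, -0.21, -0.63], [-0.57, 0.27, -0.78], [0.33, 0.94, 0.08]] @ diag([0.22458516545928653, 0.15819676655158432, 0.02313625959934926]) @ [[-0.64,-0.77,-0.02], [0.04,-0.01,-1.0], [0.77,-0.64,0.04]]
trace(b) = -0.16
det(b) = 0.00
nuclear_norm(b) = 0.41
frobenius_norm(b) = 0.28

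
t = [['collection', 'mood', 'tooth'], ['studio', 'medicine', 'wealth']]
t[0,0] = 'collection'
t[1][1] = 'medicine'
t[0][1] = 'mood'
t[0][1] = 'mood'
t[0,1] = 'mood'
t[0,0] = 'collection'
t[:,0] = ['collection', 'studio']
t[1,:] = ['studio', 'medicine', 'wealth']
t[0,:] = ['collection', 'mood', 'tooth']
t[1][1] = 'medicine'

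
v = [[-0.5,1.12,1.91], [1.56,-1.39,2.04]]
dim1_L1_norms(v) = [3.53, 4.99]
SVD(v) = [[0.36, 0.93],[0.93, -0.36]] @ diag([3.022855181886102, 2.1312312285025143]) @ [[0.42, -0.29, 0.86], [-0.49, 0.73, 0.49]]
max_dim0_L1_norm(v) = 3.95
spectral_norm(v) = 3.02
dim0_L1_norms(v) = [2.06, 2.51, 3.95]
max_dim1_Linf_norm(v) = 2.04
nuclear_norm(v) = 5.15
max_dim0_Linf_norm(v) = 2.04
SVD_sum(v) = [[0.46, -0.32, 0.95], [1.18, -0.83, 2.42]] + [[-0.96,1.44,0.96], [0.38,-0.56,-0.38]]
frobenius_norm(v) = 3.70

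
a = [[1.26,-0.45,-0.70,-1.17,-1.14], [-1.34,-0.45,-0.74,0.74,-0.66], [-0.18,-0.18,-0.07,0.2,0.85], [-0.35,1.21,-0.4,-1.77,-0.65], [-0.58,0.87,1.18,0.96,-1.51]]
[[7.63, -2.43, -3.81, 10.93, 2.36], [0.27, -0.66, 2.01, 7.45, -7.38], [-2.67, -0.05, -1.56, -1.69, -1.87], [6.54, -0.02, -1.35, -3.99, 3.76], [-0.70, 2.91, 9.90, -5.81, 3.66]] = a@ [[1.43,0.58,-1.74,0.96,0.93], [1.52,2.6,0.27,-6.07,-0.32], [-3.05,-0.26,3.50,-4.70,5.66], [-1.35,1.66,1.3,0.27,-3.52], [-2.45,0.20,-2.17,-3.52,-0.78]]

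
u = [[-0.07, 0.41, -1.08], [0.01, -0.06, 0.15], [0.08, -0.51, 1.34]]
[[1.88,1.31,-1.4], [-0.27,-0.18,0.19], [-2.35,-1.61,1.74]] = u @ [[2.12, -2.08, -1.22], [1.48, -1.08, 2.13], [-1.32, -1.49, 2.18]]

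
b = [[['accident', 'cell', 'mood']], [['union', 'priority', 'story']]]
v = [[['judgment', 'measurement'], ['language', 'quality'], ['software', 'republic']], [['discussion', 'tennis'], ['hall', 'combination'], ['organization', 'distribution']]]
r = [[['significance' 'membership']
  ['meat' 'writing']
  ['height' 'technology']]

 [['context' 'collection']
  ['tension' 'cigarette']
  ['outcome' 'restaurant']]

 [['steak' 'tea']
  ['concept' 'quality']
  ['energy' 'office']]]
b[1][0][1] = 'priority'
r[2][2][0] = 'energy'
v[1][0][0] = 'discussion'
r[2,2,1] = 'office'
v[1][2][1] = 'distribution'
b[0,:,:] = [['accident', 'cell', 'mood']]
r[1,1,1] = 'cigarette'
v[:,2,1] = ['republic', 'distribution']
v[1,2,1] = 'distribution'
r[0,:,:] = [['significance', 'membership'], ['meat', 'writing'], ['height', 'technology']]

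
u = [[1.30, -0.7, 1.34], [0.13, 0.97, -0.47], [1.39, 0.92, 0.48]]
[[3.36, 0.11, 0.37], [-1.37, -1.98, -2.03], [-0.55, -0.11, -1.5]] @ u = [[4.90, -1.9, 4.63], [-4.86, -2.83, -1.88], [-2.81, -1.10, -1.41]]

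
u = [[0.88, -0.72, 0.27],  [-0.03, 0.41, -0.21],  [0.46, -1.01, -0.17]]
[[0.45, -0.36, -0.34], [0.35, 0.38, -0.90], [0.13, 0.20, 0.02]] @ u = [[0.25, -0.13, 0.25], [-0.12, 0.81, 0.17], [0.12, -0.03, -0.01]]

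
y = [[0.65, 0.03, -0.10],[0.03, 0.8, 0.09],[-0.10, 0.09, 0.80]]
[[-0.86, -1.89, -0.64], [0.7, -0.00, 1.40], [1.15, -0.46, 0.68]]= y @ [[-1.17, -3.07, -0.98], [0.79, 0.22, 1.72], [1.20, -0.98, 0.54]]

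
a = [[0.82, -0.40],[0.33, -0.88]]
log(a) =[[(-0.31-0.17j),  (0.02+0.82j)], [-0.02-0.67j,  (-0.22+3.31j)]]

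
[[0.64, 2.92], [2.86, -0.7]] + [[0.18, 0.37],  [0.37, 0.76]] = [[0.82, 3.29], [3.23, 0.06]]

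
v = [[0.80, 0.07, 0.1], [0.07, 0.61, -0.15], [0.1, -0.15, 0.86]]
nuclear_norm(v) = 2.27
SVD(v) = [[-0.42, 0.84, 0.34], [0.29, 0.48, -0.83], [-0.86, -0.25, -0.44]] @ diag([0.9583970806714562, 0.8104363955048687, 0.5011665238236751]) @ [[-0.42, 0.29, -0.86], [0.84, 0.48, -0.25], [0.34, -0.83, -0.44]]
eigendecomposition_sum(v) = [[0.06, -0.14, -0.08],  [-0.14, 0.34, 0.18],  [-0.08, 0.18, 0.10]] + [[0.57, 0.33, -0.17],[0.33, 0.19, -0.10],[-0.17, -0.10, 0.05]] + [[0.17, -0.11, 0.34], [-0.11, 0.08, -0.24], [0.34, -0.24, 0.71]]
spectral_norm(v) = 0.96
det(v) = 0.39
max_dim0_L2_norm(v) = 0.88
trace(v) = 2.27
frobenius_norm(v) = 1.35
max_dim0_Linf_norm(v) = 0.86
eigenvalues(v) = [0.5, 0.81, 0.96]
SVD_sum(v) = [[0.17, -0.11, 0.34], [-0.11, 0.08, -0.24], [0.34, -0.24, 0.71]] + [[0.57, 0.33, -0.17], [0.33, 0.19, -0.1], [-0.17, -0.10, 0.05]] + [[0.06,  -0.14,  -0.08], [-0.14,  0.34,  0.18], [-0.08,  0.18,  0.1]]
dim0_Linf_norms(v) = [0.8, 0.61, 0.86]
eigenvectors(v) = [[0.34,-0.84,0.42], [-0.83,-0.48,-0.29], [-0.44,0.25,0.86]]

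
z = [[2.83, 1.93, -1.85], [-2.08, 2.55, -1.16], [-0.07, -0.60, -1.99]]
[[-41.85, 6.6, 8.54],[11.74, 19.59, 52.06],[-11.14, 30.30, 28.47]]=z @ [[-10.15, -5.0, -10.41], [-0.85, -2.85, 4.91], [6.21, -14.19, -15.42]]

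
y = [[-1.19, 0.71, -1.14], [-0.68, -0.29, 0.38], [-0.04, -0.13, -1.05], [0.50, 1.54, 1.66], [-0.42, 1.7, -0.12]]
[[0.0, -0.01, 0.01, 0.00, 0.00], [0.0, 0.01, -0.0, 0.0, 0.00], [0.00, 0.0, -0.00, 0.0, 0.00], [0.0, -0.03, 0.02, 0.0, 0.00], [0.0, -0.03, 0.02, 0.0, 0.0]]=y@[[0.0, -0.00, 0.00, 0.0, -0.00],[0.0, -0.02, 0.01, 0.0, -0.0],[-0.00, 0.0, -0.0, -0.00, 0.00]]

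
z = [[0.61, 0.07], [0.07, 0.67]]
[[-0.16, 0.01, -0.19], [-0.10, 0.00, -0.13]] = z@[[-0.24, 0.01, -0.3], [-0.13, 0.00, -0.16]]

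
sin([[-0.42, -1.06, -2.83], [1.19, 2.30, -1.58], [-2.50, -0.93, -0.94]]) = [[0.85, -0.03, -0.55],[-0.83, 0.78, 0.77],[-0.16, -0.13, 0.45]]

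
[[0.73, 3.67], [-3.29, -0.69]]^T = [[0.73, -3.29], [3.67, -0.69]]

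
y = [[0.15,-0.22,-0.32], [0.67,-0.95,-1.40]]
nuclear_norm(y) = 1.87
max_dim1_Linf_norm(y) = 1.4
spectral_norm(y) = 1.87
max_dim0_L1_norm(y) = 1.72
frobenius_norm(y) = 1.87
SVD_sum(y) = [[0.15, -0.22, -0.32], [0.67, -0.95, -1.4]] + [[-0.0, -0.0, 0.00], [0.00, 0.0, -0.0]]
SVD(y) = [[-0.22, -0.97], [-0.97, 0.22]] @ diag([1.8667305543602335, 0.0041276407224603495]) @ [[-0.37, 0.52, 0.77],[0.77, 0.63, -0.06]]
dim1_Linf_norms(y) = [0.32, 1.4]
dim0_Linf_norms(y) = [0.67, 0.95, 1.4]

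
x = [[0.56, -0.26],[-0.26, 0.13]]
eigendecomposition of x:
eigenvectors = [[0.9, 0.43], [-0.43, 0.9]]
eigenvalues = [0.68, 0.01]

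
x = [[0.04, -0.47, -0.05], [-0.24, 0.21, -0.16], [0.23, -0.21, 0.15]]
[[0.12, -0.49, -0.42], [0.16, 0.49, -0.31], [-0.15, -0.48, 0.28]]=x @ [[0.17, -1.32, 1.61], [-0.09, 0.92, 0.95], [-1.37, 0.13, 0.75]]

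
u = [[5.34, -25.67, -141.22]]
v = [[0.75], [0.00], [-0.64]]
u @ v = [[94.39]]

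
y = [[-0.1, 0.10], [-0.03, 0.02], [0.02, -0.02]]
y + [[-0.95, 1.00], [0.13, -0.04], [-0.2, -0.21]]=[[-1.05, 1.1], [0.10, -0.02], [-0.18, -0.23]]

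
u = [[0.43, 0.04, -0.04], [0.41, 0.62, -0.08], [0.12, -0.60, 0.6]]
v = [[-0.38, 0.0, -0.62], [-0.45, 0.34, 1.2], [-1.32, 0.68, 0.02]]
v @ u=[[-0.24, 0.36, -0.36], [0.09, -0.53, 0.71], [-0.29, 0.36, 0.01]]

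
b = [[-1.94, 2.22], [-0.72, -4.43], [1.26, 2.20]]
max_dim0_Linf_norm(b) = 4.43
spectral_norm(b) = 5.43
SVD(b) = [[0.38, 0.87], [-0.82, 0.17], [0.42, -0.46]] @ diag([5.4322314257179505, 2.398700009889177]) @ [[0.07,1.00], [-1.0,0.07]]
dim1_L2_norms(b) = [2.95, 4.49, 2.54]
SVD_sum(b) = [[0.15, 2.07], [-0.31, -4.46], [0.16, 2.28]] + [[-2.09,  0.15],[-0.41,  0.03],[1.10,  -0.08]]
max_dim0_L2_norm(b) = 5.42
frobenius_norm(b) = 5.94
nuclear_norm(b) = 7.83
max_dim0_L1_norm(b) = 8.85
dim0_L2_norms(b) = [2.42, 5.42]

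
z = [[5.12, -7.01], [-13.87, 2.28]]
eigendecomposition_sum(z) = [[7.8,-4.81], [-9.51,5.86]] + [[-2.68, -2.2],[-4.36, -3.58]]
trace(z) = 7.40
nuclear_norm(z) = 21.07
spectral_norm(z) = 15.58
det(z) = -85.56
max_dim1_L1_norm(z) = 16.15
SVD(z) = [[-0.46,0.89], [0.89,0.46]] @ diag([15.581413248696204, 5.490843393628555]) @ [[-0.94, 0.34], [-0.34, -0.94]]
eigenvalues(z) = [13.66, -6.26]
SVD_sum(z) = [[6.76, -2.42], [-13.02, 4.66]] + [[-1.64,-4.59], [-0.85,-2.38]]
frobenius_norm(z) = 16.52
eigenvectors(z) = [[0.63,  0.52], [-0.77,  0.85]]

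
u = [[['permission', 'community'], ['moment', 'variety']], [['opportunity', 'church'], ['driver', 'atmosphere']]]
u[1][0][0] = 'opportunity'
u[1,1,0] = 'driver'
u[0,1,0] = 'moment'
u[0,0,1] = 'community'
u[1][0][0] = 'opportunity'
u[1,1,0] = 'driver'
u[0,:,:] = [['permission', 'community'], ['moment', 'variety']]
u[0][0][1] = 'community'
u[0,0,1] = 'community'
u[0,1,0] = 'moment'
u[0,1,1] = 'variety'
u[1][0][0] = 'opportunity'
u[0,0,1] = 'community'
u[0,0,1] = 'community'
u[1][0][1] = 'church'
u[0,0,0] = 'permission'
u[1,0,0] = 'opportunity'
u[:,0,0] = ['permission', 'opportunity']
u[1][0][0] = 'opportunity'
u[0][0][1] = 'community'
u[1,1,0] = 'driver'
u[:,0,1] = ['community', 'church']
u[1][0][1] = 'church'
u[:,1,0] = ['moment', 'driver']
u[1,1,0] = 'driver'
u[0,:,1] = ['community', 'variety']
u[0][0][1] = 'community'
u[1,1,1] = 'atmosphere'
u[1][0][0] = 'opportunity'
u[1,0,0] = 'opportunity'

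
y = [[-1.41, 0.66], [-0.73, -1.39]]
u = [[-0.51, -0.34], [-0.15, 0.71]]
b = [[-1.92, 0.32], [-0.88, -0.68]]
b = y + u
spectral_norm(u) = 0.80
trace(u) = 0.20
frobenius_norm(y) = 2.21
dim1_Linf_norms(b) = [1.92, 0.88]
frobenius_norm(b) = 2.24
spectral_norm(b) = 2.11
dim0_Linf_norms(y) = [1.41, 1.39]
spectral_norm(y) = 1.60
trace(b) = -2.60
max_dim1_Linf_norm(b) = 1.92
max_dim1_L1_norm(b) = 2.24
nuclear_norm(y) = 3.13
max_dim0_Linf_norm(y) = 1.41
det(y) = 2.44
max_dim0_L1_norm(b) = 2.8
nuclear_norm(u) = 1.31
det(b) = 1.59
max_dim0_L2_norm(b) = 2.11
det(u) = -0.41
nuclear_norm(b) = 2.86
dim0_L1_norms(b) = [2.8, 1.0]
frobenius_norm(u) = 0.95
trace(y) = -2.80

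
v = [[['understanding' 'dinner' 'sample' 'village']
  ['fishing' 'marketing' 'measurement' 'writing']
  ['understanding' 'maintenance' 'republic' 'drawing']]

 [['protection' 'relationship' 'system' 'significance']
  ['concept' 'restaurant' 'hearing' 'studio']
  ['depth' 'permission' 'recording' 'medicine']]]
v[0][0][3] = 'village'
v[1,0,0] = 'protection'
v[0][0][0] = 'understanding'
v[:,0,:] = [['understanding', 'dinner', 'sample', 'village'], ['protection', 'relationship', 'system', 'significance']]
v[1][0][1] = 'relationship'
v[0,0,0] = 'understanding'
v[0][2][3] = 'drawing'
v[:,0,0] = ['understanding', 'protection']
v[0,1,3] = 'writing'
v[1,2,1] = 'permission'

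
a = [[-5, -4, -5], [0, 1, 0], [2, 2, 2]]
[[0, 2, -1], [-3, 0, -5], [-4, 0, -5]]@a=[[-2, 0, -2], [5, 2, 5], [10, 6, 10]]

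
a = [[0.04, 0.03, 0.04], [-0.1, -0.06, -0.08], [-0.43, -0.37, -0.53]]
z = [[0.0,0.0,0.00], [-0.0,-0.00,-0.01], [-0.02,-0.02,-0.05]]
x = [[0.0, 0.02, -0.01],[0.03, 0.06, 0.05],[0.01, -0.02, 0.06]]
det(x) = -0.00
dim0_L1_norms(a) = [0.57, 0.46, 0.65]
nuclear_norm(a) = 0.82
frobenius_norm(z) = 0.06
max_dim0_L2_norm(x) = 0.08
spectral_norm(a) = 0.79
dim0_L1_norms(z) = [0.02, 0.02, 0.06]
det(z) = 0.00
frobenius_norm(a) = 0.79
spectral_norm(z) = 0.06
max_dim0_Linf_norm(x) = 0.06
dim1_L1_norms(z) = [0.0, 0.01, 0.09]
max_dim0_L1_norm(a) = 0.65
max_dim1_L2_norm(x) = 0.08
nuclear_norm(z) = 0.06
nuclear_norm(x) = 0.15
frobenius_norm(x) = 0.11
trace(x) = 0.12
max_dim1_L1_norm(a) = 1.33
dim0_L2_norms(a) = [0.44, 0.38, 0.54]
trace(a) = -0.55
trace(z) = -0.05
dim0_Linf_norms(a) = [0.43, 0.37, 0.53]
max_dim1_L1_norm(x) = 0.14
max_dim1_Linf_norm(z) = 0.05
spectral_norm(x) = 0.09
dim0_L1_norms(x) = [0.04, 0.1, 0.12]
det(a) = -0.00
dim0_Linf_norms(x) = [0.03, 0.06, 0.06]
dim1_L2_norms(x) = [0.02, 0.08, 0.06]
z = a @ x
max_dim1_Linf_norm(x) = 0.06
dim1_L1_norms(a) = [0.11, 0.24, 1.33]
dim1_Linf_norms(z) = [0.0, 0.01, 0.05]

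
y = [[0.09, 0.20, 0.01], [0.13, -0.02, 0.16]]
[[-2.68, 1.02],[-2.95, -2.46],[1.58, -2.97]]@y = [[-0.11, -0.56, 0.14], [-0.59, -0.54, -0.42], [-0.24, 0.38, -0.46]]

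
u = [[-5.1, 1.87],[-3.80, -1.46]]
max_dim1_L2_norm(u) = 5.43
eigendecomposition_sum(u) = [[(-2.55-0.56j), (0.94+1.57j)], [(-1.9-3.2j), -0.73+2.51j]] + [[-2.55+0.56j, 0.93-1.57j],[(-1.9+3.2j), (-0.73-2.51j)]]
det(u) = 14.55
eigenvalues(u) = [(-3.28+1.95j), (-3.28-1.95j)]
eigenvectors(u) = [[-0.39+0.42j, -0.39-0.42j],[-0.82+0.00j, -0.82-0.00j]]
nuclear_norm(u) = 8.67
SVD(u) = [[-0.83, -0.56], [-0.56, 0.83]] @ diag([6.395398207078745, 2.2753860711742893]) @ [[0.99, -0.11], [-0.11, -0.99]]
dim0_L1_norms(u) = [8.9, 3.33]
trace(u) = -6.56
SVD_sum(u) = [[-5.24, 0.59], [-3.59, 0.41]] + [[0.14, 1.28], [-0.21, -1.87]]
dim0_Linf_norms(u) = [5.1, 1.87]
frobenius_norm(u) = 6.79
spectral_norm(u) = 6.40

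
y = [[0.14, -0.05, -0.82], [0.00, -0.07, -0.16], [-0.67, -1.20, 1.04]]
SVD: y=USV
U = [[-0.33,-0.91,0.25], [-0.04,-0.25,-0.97], [0.94,-0.32,0.05]]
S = [1.81, 0.64, 0.0]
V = [[-0.37, -0.62, 0.69], [0.14, 0.70, 0.70], [0.92, -0.36, 0.18]]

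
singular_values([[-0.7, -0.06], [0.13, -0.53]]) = [0.71, 0.53]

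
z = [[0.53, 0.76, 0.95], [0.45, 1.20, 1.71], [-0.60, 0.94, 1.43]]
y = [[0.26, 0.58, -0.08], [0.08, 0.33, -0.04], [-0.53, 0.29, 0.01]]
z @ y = [[-0.3, 0.83, -0.06], [-0.69, 1.15, -0.07], [-0.84, 0.38, 0.02]]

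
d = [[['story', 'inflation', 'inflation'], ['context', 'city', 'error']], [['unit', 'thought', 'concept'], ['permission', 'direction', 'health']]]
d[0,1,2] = 'error'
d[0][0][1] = 'inflation'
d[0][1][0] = 'context'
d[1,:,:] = [['unit', 'thought', 'concept'], ['permission', 'direction', 'health']]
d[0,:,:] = [['story', 'inflation', 'inflation'], ['context', 'city', 'error']]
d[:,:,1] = [['inflation', 'city'], ['thought', 'direction']]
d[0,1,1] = 'city'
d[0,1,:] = ['context', 'city', 'error']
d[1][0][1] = 'thought'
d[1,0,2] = 'concept'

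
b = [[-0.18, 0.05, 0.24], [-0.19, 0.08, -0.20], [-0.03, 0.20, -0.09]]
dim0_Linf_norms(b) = [0.19, 0.2, 0.24]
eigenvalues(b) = [(-0.24+0j), (0.02+0.25j), (0.02-0.25j)]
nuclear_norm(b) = 0.78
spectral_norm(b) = 0.34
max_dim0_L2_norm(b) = 0.33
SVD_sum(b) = [[0.03, -0.06, 0.14], [-0.05, 0.10, -0.22], [-0.04, 0.07, -0.15]] + [[-0.21, 0.11, 0.1], [-0.09, 0.05, 0.04], [-0.06, 0.03, 0.03]] + [[-0.00, -0.00, -0.00],[-0.04, -0.07, -0.02],[0.07, 0.1, 0.03]]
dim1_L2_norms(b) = [0.3, 0.29, 0.22]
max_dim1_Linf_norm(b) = 0.24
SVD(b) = [[-0.46, -0.89, -0.0],[0.74, -0.38, -0.55],[0.49, -0.26, 0.83]] @ diag([0.33889903994138243, 0.2940871598944726, 0.1505329967549046]) @ [[-0.21, 0.40, -0.89], [0.82, -0.43, -0.39], [0.54, 0.81, 0.23]]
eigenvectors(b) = [[-0.89+0.00j, 0.07+0.45j, (0.07-0.45j)], [-0.35+0.00j, (-0.71+0j), -0.71-0.00j], [(0.29+0j), -0.26+0.46j, -0.26-0.46j]]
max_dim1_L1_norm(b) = 0.47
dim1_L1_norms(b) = [0.47, 0.47, 0.32]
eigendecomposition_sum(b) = [[-0.16+0.00j, (-0.07+0j), (0.16-0j)],[-0.06+0.00j, (-0.03+0j), (0.06-0j)],[0.05-0.00j, 0.02-0.00j, (-0.05+0j)]] + [[-0.01+0.04j, (0.06-0.04j), 0.04+0.08j], [(-0.06-0.03j), (0.05+0.11j), -0.13+0.05j], [-0.04+0.03j, 0.09+0.00j, (-0.02+0.1j)]] + [[-0.01-0.04j, (0.06+0.04j), (0.04-0.08j)], [(-0.06+0.03j), 0.05-0.11j, -0.13-0.05j], [(-0.04-0.03j), 0.09-0.00j, -0.02-0.10j]]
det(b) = -0.02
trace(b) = -0.19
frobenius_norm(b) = 0.47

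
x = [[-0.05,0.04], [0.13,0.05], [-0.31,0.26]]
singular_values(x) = [0.42, 0.12]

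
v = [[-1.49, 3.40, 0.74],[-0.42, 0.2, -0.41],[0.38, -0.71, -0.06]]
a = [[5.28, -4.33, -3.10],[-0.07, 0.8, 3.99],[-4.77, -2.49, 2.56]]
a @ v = [[-7.23, 19.29, 5.87], [1.28, -2.91, -0.62], [9.13, -18.53, -2.66]]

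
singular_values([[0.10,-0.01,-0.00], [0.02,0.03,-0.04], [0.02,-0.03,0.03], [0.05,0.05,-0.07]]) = [0.13, 0.09, 0.0]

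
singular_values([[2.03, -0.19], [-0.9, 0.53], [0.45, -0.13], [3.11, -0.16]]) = [3.87, 0.47]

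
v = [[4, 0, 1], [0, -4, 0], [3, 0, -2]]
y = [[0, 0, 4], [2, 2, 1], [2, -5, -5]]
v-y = [[4, 0, -3], [-2, -6, -1], [1, 5, 3]]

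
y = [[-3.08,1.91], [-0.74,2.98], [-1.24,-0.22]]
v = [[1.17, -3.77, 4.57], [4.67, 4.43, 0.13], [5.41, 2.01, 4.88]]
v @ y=[[-6.48, -10.01], [-17.82, 22.09], [-24.2, 15.25]]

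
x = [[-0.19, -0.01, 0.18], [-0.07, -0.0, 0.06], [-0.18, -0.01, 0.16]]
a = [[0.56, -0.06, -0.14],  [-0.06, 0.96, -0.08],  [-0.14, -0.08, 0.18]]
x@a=[[-0.13,-0.01,0.06], [-0.05,-0.0,0.02], [-0.12,-0.01,0.05]]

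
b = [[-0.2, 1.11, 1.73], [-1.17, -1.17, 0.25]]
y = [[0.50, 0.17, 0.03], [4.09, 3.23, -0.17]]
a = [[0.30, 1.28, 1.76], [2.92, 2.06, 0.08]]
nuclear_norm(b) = 3.72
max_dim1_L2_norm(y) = 5.21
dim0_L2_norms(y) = [4.12, 3.23, 0.17]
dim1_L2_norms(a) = [2.2, 3.57]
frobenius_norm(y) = 5.24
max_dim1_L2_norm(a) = 3.57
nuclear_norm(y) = 5.42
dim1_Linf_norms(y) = [0.5, 4.09]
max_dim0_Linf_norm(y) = 4.09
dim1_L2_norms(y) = [0.53, 5.21]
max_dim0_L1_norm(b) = 2.28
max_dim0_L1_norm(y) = 4.59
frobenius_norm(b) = 2.66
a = y + b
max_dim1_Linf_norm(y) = 4.09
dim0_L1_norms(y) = [4.59, 3.4, 0.2]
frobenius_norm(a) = 4.20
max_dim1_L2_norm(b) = 2.07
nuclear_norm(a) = 5.61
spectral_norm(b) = 2.12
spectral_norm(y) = 5.24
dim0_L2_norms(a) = [2.94, 2.43, 1.76]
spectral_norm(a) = 3.77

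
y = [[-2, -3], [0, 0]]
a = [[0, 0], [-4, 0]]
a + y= [[-2, -3], [-4, 0]]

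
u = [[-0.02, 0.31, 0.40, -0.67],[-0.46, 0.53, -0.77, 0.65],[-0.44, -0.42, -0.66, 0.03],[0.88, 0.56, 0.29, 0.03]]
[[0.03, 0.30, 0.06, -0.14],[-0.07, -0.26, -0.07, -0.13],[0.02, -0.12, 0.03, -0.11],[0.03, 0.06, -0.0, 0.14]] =u @ [[0.08, -0.02, 0.04, 0.2], [-0.03, 0.09, -0.02, -0.14], [-0.07, 0.13, -0.07, 0.13], [-0.11, -0.33, -0.14, 0.21]]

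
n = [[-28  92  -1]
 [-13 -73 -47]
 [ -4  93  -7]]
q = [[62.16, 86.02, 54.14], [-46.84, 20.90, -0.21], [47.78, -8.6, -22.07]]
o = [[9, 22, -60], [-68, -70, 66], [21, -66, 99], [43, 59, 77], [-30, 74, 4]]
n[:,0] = [-28, -13, -4]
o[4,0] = -30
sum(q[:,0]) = 63.099999999999994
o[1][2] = 66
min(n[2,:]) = -7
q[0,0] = 62.16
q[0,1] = 86.02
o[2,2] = 99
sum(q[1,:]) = -26.150000000000006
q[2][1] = -8.6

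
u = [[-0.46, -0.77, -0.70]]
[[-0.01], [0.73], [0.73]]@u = [[0.0, 0.01, 0.01], [-0.34, -0.56, -0.51], [-0.34, -0.56, -0.51]]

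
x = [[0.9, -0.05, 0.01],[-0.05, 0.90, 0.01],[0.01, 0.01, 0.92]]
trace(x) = 2.72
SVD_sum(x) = [[0.48, -0.47, 0.00], [-0.48, 0.47, -0.00], [0.0, -0.0, 0.00]] + [[0.02, 0.02, 0.12], [0.02, 0.02, 0.12], [0.12, 0.12, 0.89]] + [[0.41, 0.41, -0.11], [0.41, 0.41, -0.11], [-0.11, -0.11, 0.03]]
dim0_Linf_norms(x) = [0.9, 0.9, 0.92]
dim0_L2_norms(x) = [0.9, 0.9, 0.92]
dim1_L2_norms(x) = [0.9, 0.9, 0.92]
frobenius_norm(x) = 1.57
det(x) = 0.74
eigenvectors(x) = [[-0.69, -0.71, 0.13],[-0.69, 0.71, 0.13],[0.19, 0.00, 0.98]]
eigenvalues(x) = [0.85, 0.95, 0.92]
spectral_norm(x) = 0.95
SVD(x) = [[0.71, 0.13, -0.69], [-0.71, 0.13, -0.69], [0.00, 0.98, 0.19]] @ diag([0.9500000000000003, 0.9227491721763534, 0.847250827823646]) @ [[0.71, -0.71, 0.00],[0.13, 0.13, 0.98],[-0.69, -0.69, 0.19]]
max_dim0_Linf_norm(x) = 0.92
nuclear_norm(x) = 2.72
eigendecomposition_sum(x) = [[0.41, 0.41, -0.11], [0.41, 0.41, -0.11], [-0.11, -0.11, 0.03]] + [[0.47, -0.48, -0.0],[-0.47, 0.48, 0.0],[-0.00, 0.00, 0.0]] + [[0.02,0.02,0.12], [0.02,0.02,0.12], [0.12,0.12,0.89]]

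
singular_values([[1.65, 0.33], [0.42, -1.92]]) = [1.97, 1.68]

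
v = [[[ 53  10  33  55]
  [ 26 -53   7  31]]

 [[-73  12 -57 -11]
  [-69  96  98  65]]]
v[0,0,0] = 53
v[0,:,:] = [[53, 10, 33, 55], [26, -53, 7, 31]]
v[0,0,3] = 55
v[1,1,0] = -69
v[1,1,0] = -69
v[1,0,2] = -57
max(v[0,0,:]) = 55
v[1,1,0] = -69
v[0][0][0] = 53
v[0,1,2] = 7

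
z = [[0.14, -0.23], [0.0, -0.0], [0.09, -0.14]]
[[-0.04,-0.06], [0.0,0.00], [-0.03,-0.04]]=z@ [[-0.31, -0.00], [0.00, 0.26]]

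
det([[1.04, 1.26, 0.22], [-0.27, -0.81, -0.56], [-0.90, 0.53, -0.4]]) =0.953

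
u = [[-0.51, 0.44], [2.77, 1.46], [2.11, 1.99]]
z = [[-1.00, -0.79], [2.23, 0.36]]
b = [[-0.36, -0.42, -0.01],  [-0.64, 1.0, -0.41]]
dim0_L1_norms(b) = [1.0, 1.42, 0.42]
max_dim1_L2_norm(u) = 3.13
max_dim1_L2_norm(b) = 1.26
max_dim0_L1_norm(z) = 3.23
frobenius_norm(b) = 1.37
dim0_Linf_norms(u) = [2.77, 1.99]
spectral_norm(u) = 4.23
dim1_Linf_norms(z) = [1.0, 2.23]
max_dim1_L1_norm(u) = 4.23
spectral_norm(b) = 1.27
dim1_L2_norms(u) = [0.67, 3.13, 2.9]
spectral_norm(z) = 2.53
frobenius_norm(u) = 4.32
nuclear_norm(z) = 3.09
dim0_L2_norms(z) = [2.44, 0.87]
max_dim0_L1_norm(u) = 5.39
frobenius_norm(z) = 2.59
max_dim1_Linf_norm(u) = 2.77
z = b @ u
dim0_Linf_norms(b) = [0.64, 1.0, 0.41]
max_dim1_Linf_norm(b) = 1.0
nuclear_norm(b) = 1.80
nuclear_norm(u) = 5.10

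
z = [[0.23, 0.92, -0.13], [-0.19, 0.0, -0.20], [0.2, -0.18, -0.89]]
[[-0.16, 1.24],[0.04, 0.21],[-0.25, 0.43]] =z @[[-0.42,-0.27], [-0.04,1.30], [0.19,-0.81]]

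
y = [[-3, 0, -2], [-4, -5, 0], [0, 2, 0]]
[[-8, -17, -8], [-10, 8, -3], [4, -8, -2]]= y@ [[0, 3, 2], [2, -4, -1], [4, 4, 1]]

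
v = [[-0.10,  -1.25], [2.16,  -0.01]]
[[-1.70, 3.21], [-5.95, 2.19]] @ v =[[7.1, 2.09],  [5.33, 7.42]]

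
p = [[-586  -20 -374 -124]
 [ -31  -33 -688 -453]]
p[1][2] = -688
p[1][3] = -453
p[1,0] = -31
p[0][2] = -374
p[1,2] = -688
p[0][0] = -586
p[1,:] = [-31, -33, -688, -453]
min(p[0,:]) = -586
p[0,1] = -20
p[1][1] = -33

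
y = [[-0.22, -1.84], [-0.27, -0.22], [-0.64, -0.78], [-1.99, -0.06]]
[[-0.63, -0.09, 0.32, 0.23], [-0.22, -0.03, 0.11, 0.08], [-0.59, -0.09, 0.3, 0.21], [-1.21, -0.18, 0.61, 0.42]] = y@[[0.60, 0.09, -0.3, -0.21], [0.27, 0.04, -0.14, -0.10]]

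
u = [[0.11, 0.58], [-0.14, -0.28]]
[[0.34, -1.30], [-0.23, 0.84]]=u @ [[0.74, -2.49], [0.44, -1.77]]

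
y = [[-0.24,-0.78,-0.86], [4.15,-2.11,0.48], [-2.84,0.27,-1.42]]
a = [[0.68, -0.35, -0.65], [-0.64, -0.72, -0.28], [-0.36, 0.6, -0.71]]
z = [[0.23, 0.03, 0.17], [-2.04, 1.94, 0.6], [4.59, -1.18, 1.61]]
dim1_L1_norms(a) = [1.68, 1.64, 1.67]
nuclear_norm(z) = 7.27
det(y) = -0.03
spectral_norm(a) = 1.01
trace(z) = 3.78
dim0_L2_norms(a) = [1.0, 1.0, 1.0]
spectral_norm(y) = 5.51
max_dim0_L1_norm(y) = 7.23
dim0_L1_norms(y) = [7.23, 3.16, 2.76]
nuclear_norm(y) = 7.28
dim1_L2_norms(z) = [0.29, 2.88, 5.01]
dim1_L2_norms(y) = [1.19, 4.68, 3.19]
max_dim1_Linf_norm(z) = 4.59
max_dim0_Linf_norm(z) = 4.59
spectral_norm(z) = 5.51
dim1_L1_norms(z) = [0.43, 4.58, 7.38]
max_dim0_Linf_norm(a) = 0.72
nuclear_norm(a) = 3.00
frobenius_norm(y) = 5.78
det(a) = 1.00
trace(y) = -3.77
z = a @ y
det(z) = -0.04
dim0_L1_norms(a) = [1.68, 1.67, 1.64]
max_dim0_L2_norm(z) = 5.03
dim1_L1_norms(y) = [1.88, 6.74, 4.53]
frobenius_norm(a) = 1.73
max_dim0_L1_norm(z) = 6.86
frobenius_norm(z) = 5.78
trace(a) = -0.75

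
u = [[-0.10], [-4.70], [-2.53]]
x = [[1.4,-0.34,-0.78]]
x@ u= [[3.43]]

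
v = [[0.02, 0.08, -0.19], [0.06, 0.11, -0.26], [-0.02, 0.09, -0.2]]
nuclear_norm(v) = 0.47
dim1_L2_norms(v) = [0.21, 0.29, 0.22]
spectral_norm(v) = 0.41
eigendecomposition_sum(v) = [[-0.04, 0.06, -0.13], [-0.04, 0.07, -0.14], [-0.05, 0.08, -0.17]] + [[0.06, 0.02, -0.06],[0.11, 0.04, -0.12],[0.03, 0.01, -0.04]] + [[-0.0, 0.0, 0.0], [-0.01, 0.0, 0.0], [-0.0, 0.00, 0.00]]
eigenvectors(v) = [[0.50, -0.45, 0.1], [0.57, -0.86, 0.91], [0.65, -0.26, 0.39]]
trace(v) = -0.07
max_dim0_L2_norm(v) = 0.38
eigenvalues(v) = [-0.14, 0.06, 0.0]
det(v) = -0.00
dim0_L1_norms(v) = [0.1, 0.28, 0.65]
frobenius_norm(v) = 0.42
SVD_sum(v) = [[0.02, 0.08, -0.19],[0.03, 0.11, -0.26],[0.02, 0.08, -0.2]] + [[-0.00,0.0,-0.00], [0.03,-0.00,0.0], [-0.04,0.00,-0.0]] + [[-0.00, -0.0, -0.0],[0.00, 0.00, 0.0],[0.0, 0.0, 0.00]]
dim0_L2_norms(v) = [0.07, 0.16, 0.38]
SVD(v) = [[-0.50,0.01,-0.87], [-0.69,-0.61,0.39], [-0.52,0.8,0.31]] @ diag([0.4146577936701114, 0.0524932102788866, 0.0018376678840172705]) @ [[-0.10, -0.39, 0.91], [-0.99, 0.11, -0.06], [0.07, 0.91, 0.40]]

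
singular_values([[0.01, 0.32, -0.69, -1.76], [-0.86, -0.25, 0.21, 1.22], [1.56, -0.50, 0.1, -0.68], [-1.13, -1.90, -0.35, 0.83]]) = [3.08, 1.72, 1.55, 0.0]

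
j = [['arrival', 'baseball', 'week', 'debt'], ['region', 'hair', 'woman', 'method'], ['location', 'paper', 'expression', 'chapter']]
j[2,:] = ['location', 'paper', 'expression', 'chapter']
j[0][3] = 'debt'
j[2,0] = 'location'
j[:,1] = ['baseball', 'hair', 'paper']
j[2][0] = 'location'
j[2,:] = ['location', 'paper', 'expression', 'chapter']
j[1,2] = 'woman'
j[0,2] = 'week'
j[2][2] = 'expression'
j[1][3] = 'method'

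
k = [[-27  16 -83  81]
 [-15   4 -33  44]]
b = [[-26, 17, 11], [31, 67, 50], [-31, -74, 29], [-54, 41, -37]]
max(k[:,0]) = -15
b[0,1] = 17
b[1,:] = [31, 67, 50]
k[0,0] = -27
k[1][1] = 4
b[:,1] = [17, 67, -74, 41]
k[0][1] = 16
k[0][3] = 81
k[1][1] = 4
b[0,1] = 17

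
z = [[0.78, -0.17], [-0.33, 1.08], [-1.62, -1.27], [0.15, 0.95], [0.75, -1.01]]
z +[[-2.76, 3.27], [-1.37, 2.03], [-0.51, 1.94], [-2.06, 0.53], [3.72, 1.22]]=[[-1.98, 3.10],[-1.70, 3.11],[-2.13, 0.67],[-1.91, 1.48],[4.47, 0.21]]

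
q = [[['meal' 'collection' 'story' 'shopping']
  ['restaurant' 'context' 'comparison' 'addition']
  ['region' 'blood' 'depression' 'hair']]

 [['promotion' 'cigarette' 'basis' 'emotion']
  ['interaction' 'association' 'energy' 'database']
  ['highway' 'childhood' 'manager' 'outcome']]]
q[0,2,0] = 'region'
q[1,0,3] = 'emotion'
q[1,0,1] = 'cigarette'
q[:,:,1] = [['collection', 'context', 'blood'], ['cigarette', 'association', 'childhood']]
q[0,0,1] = 'collection'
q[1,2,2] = 'manager'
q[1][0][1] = 'cigarette'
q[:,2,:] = [['region', 'blood', 'depression', 'hair'], ['highway', 'childhood', 'manager', 'outcome']]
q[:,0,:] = [['meal', 'collection', 'story', 'shopping'], ['promotion', 'cigarette', 'basis', 'emotion']]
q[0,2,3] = 'hair'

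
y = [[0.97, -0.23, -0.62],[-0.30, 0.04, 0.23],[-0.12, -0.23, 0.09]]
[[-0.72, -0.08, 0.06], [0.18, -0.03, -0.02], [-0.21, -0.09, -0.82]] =y @ [[-0.57, -0.80, 2.47],[1.16, 0.31, 3.26],[-0.16, -1.23, 2.56]]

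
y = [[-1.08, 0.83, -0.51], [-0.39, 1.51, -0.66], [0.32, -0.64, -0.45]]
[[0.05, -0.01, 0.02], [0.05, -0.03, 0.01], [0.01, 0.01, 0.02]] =y @ [[-0.02,  -0.01,  -0.01], [0.01,  -0.02,  -0.01], [-0.04,  0.01,  -0.03]]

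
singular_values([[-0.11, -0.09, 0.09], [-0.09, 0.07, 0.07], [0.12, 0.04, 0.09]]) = [0.2, 0.14, 0.1]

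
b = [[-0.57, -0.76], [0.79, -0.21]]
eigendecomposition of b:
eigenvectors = [[0.16-0.68j,0.16+0.68j],[(-0.71+0j),-0.71-0.00j]]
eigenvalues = [(-0.39+0.75j), (-0.39-0.75j)]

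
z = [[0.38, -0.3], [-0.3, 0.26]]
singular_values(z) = [0.63, 0.01]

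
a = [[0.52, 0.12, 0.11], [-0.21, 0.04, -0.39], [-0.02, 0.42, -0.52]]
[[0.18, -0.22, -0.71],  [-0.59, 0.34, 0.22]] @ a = [[0.15, -0.29, 0.47], [-0.38, 0.04, -0.31]]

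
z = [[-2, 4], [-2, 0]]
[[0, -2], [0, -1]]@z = [[4, 0], [2, 0]]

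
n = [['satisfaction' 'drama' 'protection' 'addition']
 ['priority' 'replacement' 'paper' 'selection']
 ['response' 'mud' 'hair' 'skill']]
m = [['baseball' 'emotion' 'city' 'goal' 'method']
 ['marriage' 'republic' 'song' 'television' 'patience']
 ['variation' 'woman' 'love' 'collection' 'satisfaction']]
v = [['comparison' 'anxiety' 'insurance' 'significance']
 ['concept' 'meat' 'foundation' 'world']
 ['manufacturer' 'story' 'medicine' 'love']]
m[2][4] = 'satisfaction'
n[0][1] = 'drama'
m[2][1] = 'woman'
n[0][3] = 'addition'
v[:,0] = ['comparison', 'concept', 'manufacturer']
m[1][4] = 'patience'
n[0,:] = ['satisfaction', 'drama', 'protection', 'addition']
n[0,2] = 'protection'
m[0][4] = 'method'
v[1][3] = 'world'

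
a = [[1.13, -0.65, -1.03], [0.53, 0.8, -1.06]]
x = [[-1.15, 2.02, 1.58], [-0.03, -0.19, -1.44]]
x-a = [[-2.28, 2.67, 2.61], [-0.56, -0.99, -0.38]]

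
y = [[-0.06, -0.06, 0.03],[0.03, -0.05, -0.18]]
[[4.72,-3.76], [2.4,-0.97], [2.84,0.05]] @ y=[[-0.4, -0.1, 0.82], [-0.17, -0.1, 0.25], [-0.17, -0.17, 0.08]]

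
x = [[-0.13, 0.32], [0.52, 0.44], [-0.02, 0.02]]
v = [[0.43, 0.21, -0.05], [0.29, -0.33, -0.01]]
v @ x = [[0.05, 0.23], [-0.21, -0.05]]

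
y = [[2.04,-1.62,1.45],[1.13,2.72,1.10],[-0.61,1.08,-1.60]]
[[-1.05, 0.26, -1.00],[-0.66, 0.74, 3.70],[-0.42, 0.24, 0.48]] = y@[[-0.99, 0.4, 0.11], [-0.07, 0.18, 1.14], [0.59, -0.18, 0.43]]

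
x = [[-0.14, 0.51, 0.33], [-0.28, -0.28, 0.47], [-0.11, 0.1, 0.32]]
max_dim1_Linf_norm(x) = 0.51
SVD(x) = [[-0.66, 0.67, -0.35], [-0.59, -0.75, -0.31], [-0.47, 0.00, 0.88]] @ diag([0.746640051768746, 0.575642506849417, 0.04432084614359086]) @ [[0.41, -0.29, -0.86],[0.2, 0.95, -0.23],[0.89, -0.08, 0.45]]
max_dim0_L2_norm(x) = 0.66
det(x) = 0.02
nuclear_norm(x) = 1.37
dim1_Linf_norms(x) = [0.51, 0.47, 0.32]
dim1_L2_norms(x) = [0.62, 0.61, 0.35]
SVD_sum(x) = [[-0.2, 0.14, 0.42], [-0.18, 0.13, 0.38], [-0.14, 0.1, 0.30]] + [[0.08, 0.37, -0.09], [-0.09, -0.41, 0.10], [0.0, 0.0, -0.00]] + [[-0.01, 0.0, -0.01], [-0.01, 0.00, -0.01], [0.03, -0.00, 0.02]]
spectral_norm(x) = 0.75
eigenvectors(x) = [[-0.86+0.00j,  (-0.86-0j),  (0.79+0j)], [0.16-0.44j,  (0.16+0.44j),  (0.13+0j)], [-0.22-0.03j,  (-0.22+0.03j),  0.60+0.00j]]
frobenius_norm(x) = 0.94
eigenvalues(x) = [(-0.15+0.27j), (-0.15-0.27j), (0.2+0j)]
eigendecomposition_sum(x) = [[(-0.02+0.26j), (0.27+0.17j), -0.04-0.38j],[(-0.13-0.06j), (-0.14+0.11j), 0.20+0.05j],[(-0.01+0.07j), (0.06+0.05j), -0.1j]] + [[(-0.02-0.26j), 0.27-0.17j, (-0.04+0.38j)], [(-0.13+0.06j), -0.14-0.11j, (0.2-0.05j)], [(-0.01-0.07j), 0.06-0.05j, 0.00+0.10j]] + [[-0.11+0.00j, (-0.03+0j), (0.41-0j)], [-0.02+0.00j, (-0+0j), 0.07-0.00j], [(-0.08+0j), -0.02+0.00j, 0.31-0.00j]]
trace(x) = -0.10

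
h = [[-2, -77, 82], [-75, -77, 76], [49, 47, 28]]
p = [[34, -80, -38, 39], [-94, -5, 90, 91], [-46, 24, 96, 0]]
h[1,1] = -77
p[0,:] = [34, -80, -38, 39]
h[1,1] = -77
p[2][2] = 96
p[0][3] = 39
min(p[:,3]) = 0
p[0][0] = 34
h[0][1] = -77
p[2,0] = -46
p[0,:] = [34, -80, -38, 39]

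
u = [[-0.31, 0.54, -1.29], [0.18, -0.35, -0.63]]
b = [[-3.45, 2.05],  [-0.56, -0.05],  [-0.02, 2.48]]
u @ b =[[0.79,-3.86], [-0.41,-1.18]]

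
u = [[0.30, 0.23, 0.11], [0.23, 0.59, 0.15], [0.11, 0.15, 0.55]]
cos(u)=[[0.93, -0.10, -0.06], [-0.10, 0.8, -0.09], [-0.06, -0.09, 0.84]]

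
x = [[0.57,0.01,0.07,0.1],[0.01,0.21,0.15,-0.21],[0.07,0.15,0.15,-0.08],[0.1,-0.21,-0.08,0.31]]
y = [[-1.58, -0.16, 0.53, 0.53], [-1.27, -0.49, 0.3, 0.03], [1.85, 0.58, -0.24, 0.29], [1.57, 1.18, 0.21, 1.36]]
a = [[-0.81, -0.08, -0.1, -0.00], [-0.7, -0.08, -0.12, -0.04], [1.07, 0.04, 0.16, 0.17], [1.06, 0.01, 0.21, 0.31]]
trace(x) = 1.24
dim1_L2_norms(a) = [0.82, 0.72, 1.1, 1.12]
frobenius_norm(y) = 3.83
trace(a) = -0.42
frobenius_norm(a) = 1.91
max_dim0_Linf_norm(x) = 0.57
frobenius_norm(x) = 0.81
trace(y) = -0.95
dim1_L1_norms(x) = [0.75, 0.58, 0.45, 0.7]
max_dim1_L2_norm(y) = 2.4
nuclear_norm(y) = 5.23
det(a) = -0.00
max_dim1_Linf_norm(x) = 0.57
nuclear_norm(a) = 2.15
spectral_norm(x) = 0.62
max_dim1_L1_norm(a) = 1.59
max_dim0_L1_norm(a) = 3.64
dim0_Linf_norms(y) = [1.85, 1.18, 0.53, 1.36]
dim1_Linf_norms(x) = [0.57, 0.21, 0.15, 0.31]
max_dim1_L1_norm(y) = 4.32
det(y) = 0.00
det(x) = -0.00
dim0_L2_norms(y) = [3.16, 1.41, 0.69, 1.49]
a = y @ x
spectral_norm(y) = 3.49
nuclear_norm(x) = 1.24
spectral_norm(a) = 1.90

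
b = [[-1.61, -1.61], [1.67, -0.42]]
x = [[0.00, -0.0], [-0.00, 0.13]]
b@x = [[0.0, -0.21], [0.00, -0.05]]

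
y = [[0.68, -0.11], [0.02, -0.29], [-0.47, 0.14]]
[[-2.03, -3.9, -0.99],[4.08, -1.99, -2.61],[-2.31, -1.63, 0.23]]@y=[[-0.99,1.22], [3.96,-0.24], [-1.71,0.76]]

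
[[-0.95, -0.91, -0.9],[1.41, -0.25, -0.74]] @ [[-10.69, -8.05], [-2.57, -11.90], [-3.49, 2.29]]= [[15.64, 16.42], [-11.85, -10.07]]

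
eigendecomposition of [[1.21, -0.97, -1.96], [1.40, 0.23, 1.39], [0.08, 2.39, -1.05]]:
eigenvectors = [[(0.77+0j), (0.77-0j), (0.28+0j)], [(0.07-0.5j), 0.07+0.50j, -0.53+0.00j], [(-0.15-0.37j), -0.15+0.37j, (0.8+0j)]]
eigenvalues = [(1.5+1.58j), (1.5-1.58j), (-2.6+0j)]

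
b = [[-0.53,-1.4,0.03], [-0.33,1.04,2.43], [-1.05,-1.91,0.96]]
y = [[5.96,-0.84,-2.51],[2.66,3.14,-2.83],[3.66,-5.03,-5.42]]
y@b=[[-0.25, -4.42, -4.27], [0.53, 4.95, 4.99], [5.41, -0.0, -17.32]]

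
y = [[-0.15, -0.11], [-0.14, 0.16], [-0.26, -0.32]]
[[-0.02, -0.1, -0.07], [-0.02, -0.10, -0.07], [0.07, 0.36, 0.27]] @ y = [[0.04, 0.01], [0.04, 0.01], [-0.13, -0.04]]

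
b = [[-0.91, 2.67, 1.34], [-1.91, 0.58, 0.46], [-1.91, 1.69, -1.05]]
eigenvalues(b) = [2.59j, -2.59j, (-1.38+0j)]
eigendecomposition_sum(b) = [[(-0.46+1.31j),(1.45-0.21j),0.56+0.21j], [-0.97+0.04j,(0.51+0.89j),0.01+0.42j], [-0.91-0.08j,0.37+0.89j,-0.04+0.39j]] + [[(-0.46-1.31j), (1.45+0.21j), 0.56-0.21j], [(-0.97-0.04j), 0.51-0.89j, (0.01-0.42j)], [(-0.91+0.08j), 0.37-0.89j, -0.04-0.39j]] + [[(0.02-0j), (-0.22-0j), (0.23-0j)], [(0.04-0j), -0.44-0.00j, (0.45-0j)], [-0.08+0.00j, (0.95+0j), (-0.97+0j)]]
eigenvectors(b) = [[(-0.72+0j), -0.72-0.00j, (-0.21+0j)], [(-0.19-0.47j), -0.19+0.47j, (-0.41+0j)], [(-0.12-0.46j), (-0.12+0.46j), (0.89+0j)]]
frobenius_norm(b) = 4.64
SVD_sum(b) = [[-1.76, 2.12, 0.35], [-1.09, 1.31, 0.21], [-1.5, 1.81, 0.29]] + [[0.77, 0.46, 1.09],[-0.27, -0.16, -0.38],[-0.71, -0.43, -1.0]] + [[0.08, 0.08, -0.09], [-0.55, -0.56, 0.63], [0.30, 0.31, -0.35]]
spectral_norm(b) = 4.04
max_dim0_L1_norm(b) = 4.94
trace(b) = -1.38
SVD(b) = [[-0.69, 0.71, 0.13], [-0.42, -0.25, -0.87], [-0.59, -0.65, 0.48]] @ diag([4.035099074533252, 1.9814908178600623, 1.1606332743106882]) @ [[0.63, -0.76, -0.12], [0.55, 0.33, 0.77], [0.55, 0.56, -0.63]]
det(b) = -9.28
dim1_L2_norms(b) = [3.12, 2.05, 2.76]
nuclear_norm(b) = 7.18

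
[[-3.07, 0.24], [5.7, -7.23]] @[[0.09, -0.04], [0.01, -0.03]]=[[-0.27, 0.12], [0.44, -0.01]]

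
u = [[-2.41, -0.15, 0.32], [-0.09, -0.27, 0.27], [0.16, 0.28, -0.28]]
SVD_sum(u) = [[-2.40, -0.19, 0.36], [-0.15, -0.01, 0.02], [0.22, 0.02, -0.03]] + [[-0.01, 0.04, -0.04], [0.06, -0.26, 0.25], [-0.06, 0.26, -0.25]] + [[0.00, 0.0, 0.0],[0.0, 0.0, 0.0],[0.00, 0.00, 0.00]]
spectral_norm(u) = 2.45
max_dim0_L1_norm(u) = 2.66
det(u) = 0.00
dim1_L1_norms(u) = [2.88, 0.63, 0.72]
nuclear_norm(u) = 2.97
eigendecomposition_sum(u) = [[-2.4, -0.21, 0.38], [-0.12, -0.01, 0.02], [0.19, 0.02, -0.03]] + [[-0.01, 0.06, -0.06], [0.03, -0.26, 0.25], [-0.03, 0.26, -0.25]] + [[0.0, 0.0, 0.0],[0.00, 0.0, 0.0],[0.00, 0.00, 0.0]]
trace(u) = -2.96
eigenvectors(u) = [[-1.00, -0.17, 0.05], [-0.05, 0.69, 0.69], [0.08, -0.7, 0.72]]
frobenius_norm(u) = 2.50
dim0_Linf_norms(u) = [2.41, 0.28, 0.32]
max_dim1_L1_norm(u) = 2.88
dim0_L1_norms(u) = [2.66, 0.7, 0.87]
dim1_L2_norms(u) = [2.44, 0.39, 0.43]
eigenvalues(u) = [-2.44, -0.52, 0.0]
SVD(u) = [[-0.99, 0.11, 0.02], [-0.06, -0.70, 0.71], [0.09, 0.71, 0.70]] @ diag([2.4496884551400613, 0.5179967736595222, 0.0024114791775887968]) @ [[0.99, 0.08, -0.15], [-0.16, 0.72, -0.68], [0.05, 0.69, 0.72]]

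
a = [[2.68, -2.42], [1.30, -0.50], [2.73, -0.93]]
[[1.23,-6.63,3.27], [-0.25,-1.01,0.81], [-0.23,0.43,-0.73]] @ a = [[3.60,-2.70], [0.23,0.36], [-2.05,1.02]]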